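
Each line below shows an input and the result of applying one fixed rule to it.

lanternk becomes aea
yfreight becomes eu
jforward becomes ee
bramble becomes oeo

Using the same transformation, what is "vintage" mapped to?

In each case the input is transformed by: shift every letter 13 places forward in the alphabet (wrapping around) — i.e. ROT13, then keep only the vowels.
Applying that to "vintage" gives "ia".

ia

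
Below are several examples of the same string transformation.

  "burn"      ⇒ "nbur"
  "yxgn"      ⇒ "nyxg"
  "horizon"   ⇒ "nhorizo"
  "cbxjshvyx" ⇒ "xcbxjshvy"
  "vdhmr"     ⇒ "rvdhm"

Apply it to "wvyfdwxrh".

What's happening: move the last character to the front.
So "wvyfdwxrh" becomes "hwvyfdwxr".

hwvyfdwxr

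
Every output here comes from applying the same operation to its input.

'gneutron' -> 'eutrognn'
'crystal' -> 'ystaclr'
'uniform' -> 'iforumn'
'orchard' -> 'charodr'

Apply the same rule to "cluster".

Rule — swap the first and last characters, then move the first 2 characters to the end (rotate left by 2).
On "cluster": the first step gives "rlustec", and the second then gives "ustecrl".

ustecrl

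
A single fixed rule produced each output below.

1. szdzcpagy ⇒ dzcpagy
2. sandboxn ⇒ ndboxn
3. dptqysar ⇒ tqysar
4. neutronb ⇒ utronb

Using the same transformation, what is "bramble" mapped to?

amble

Each output is the input with this applied: delete the first 2 characters.
Doing the same to "bramble": "amble".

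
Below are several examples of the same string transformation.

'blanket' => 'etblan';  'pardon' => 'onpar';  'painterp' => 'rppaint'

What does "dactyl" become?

The pattern: move the last 2 characters to the front (rotate right by 2), then delete the last character.
"dactyl" → "yldact" → "yldac".

yldac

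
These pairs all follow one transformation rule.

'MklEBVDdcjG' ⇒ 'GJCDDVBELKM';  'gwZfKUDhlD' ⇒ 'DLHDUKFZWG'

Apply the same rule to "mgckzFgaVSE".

In each case the input is transformed by: reverse the string, then convert every letter to uppercase.
Working it through for "mgckzFgaVSE": intermediate "ESVagFzkcgm", final "ESVAGFZKCGM".

ESVAGFZKCGM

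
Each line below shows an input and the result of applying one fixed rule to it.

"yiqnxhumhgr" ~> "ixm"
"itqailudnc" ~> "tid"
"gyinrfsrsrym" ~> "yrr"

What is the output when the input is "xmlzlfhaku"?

mla

Looking at the pairs, the operation is to delete the last 2 characters, then keep one character in every 3, starting at position 2 (positions 2nd, 5th, 8th, ...).
Applying that to "xmlzlfhaku" gives "mla".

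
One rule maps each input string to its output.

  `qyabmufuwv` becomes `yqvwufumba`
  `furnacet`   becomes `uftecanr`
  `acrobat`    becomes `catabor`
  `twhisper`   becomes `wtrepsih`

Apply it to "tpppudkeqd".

Looking at the pairs, the operation is to reverse the string, then move the last 2 characters to the front (rotate right by 2).
On "tpppudkeqd": the first step gives "dqekdupppt", and the second then gives "ptdqekdupp".

ptdqekdupp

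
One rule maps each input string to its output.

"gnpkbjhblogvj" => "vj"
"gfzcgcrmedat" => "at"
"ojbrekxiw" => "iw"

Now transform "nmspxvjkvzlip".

Rule — keep only the last 2 characters.
Applying that to "nmspxvjkvzlip" gives "ip".

ip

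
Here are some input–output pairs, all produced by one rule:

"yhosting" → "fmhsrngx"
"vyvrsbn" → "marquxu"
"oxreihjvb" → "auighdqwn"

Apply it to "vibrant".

The rule is to reverse the string, then shift every letter 1 place backward in the alphabet (wrapping around).
Working it through for "vibrant": intermediate "tnarbiv", final "smzqahu".

smzqahu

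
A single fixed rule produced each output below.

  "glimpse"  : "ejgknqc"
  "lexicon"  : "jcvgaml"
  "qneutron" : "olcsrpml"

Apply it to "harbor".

Rule — shift every letter 2 places backward in the alphabet (wrapping around).
Doing the same to "harbor": "fypzmp".

fypzmp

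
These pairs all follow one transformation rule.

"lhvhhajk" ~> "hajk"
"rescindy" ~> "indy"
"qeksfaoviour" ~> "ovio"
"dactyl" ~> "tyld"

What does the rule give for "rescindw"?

What's happening: swap the front and back halves of the string, then keep only the first 4 characters.
For "rescindw", step one produces "indwresc"; step two turns that into "indw".

indw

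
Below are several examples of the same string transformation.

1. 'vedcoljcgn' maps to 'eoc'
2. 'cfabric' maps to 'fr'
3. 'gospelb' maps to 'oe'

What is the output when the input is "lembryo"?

er

The rule is to keep one character in every 3, starting at position 2 (positions 2nd, 5th, 8th, ...).
For "lembryo" the result is "er".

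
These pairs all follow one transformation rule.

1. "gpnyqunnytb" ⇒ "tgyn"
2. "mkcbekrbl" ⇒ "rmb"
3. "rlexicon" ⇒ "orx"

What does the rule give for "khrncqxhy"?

In each case the input is transformed by: keep one character in every 3, starting at position 1 (positions 1st, 4th, 7th, ...), then move the last character to the front.
Working it through for "khrncqxhy": intermediate "knx", final "xkn".

xkn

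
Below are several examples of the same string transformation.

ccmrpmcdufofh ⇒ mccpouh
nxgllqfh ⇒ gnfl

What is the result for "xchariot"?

The rule is to keep every other character starting from the first (positions 1st, 3rd, 5th, ...), then swap each adjacent pair of characters (1↔2, 3↔4, ...).
"xchariot" → "hxor".

hxor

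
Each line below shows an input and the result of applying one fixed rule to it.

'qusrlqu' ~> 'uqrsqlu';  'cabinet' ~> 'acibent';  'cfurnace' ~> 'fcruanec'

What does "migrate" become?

imrgtae

Each output is the input with this applied: swap each adjacent pair of characters (1↔2, 3↔4, ...).
On "migrate" that produces "imrgtae".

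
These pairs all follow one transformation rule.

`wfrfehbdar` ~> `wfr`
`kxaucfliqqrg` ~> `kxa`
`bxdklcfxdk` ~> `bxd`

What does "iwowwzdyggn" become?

Rule — keep only the first 3 characters.
Doing the same to "iwowwzdyggn": "iwo".

iwo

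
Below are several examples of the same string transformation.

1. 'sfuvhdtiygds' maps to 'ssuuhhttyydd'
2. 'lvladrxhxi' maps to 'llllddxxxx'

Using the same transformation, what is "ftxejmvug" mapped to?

What's happening: keep every other character starting from the first (positions 1st, 3rd, 5th, ...), then double every character.
On "ftxejmvug": the first step gives "fxjvg", and the second then gives "ffxxjjvvgg".

ffxxjjvvgg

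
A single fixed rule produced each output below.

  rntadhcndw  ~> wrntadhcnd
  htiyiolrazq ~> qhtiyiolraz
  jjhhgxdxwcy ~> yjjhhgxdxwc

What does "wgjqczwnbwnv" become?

vwgjqczwnbwn

The transformation: move the last character to the front.
"wgjqczwnbwnv" → "vwgjqczwnbwn".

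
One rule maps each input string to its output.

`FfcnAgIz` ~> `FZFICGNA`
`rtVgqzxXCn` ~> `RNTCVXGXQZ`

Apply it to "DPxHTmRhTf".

DFPTXHHRTM

The pattern: take characters alternately from the front and the back (1st, last, 2nd, 2nd-last, ...), then convert every letter to uppercase.
"DPxHTmRhTf" → "DFPTXHHRTM".
(Check on "rtVgqzxXCn": → "rntCVXgxqz" → "RNTCVXGXQZ" ✓)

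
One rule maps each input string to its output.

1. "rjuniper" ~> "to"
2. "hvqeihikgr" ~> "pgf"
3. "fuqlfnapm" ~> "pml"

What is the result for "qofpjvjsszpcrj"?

Rule — keep one character in every 3, starting at position 3 (positions 3rd, 6th, 9th, ...), then shift every letter 1 place backward in the alphabet (wrapping around).
Working it through for "qofpjvjsszpcrj": intermediate "fvsc", final "eurb".

eurb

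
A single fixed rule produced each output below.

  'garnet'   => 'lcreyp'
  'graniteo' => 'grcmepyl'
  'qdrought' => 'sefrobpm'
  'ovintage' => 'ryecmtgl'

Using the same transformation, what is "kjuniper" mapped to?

gncpihsl

The pattern: shift every letter 2 places backward in the alphabet (wrapping around), then swap the front and back halves of the string.
Working it through for "kjuniper": intermediate "ihslgncp", final "gncpihsl".
(Check on "ovintage": → "mtglryec" → "ryecmtgl" ✓)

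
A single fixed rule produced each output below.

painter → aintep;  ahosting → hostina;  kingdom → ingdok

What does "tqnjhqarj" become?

qnjhqart

What's happening: swap the first and last characters, then delete the first character.
Working it through for "tqnjhqarj": intermediate "jqnjhqart", final "qnjhqart".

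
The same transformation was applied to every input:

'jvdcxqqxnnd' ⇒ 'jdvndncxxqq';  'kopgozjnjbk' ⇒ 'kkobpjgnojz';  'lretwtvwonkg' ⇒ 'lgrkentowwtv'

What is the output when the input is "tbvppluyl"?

tlbyvuplp

The transformation: take characters alternately from the front and the back (1st, last, 2nd, 2nd-last, ...).
On "tbvppluyl" that produces "tlbyvuplp".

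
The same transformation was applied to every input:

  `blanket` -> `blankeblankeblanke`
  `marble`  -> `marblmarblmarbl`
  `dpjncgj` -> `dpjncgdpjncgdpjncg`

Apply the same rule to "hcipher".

The pattern: delete the last character, then write the whole string 3 times in a row.
"hcipher" → "hciphe" → "hciphehciphehciphe".
(Check on "blanket": → "blanke" → "blankeblankeblanke" ✓)

hciphehciphehciphe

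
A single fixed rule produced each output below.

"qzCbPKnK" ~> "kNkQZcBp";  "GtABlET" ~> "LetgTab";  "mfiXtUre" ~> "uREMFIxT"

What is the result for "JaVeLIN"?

In each case the input is transformed by: move the last 3 characters to the front (rotate right by 3), then flip the case of every letter.
On "JaVeLIN": the first step gives "LINJaVe", and the second then gives "linjAvE".

linjAvE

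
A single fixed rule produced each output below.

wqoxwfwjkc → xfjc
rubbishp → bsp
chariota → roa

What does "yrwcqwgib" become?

cwi

The transformation: keep every other character starting from the second (positions 2nd, 4th, 6th, ...), then delete the first character.
Starting from "yrwcqwgib": after the first operation, "rcwi"; after the second, "cwi".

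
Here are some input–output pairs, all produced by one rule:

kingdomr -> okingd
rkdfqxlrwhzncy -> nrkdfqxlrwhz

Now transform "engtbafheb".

The pattern: delete the last 2 characters, then move the last character to the front.
On "engtbafheb": the first step gives "engtbafh", and the second then gives "hengtbaf".

hengtbaf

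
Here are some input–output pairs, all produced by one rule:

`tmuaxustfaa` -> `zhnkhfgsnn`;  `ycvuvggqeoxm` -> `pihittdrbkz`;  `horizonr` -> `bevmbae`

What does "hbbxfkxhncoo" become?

Rule — shift every letter 13 places forward in the alphabet (wrapping around) — i.e. ROT13, then delete the first character.
For "hbbxfkxhncoo", step one produces "uooksxkuapbb"; step two turns that into "ooksxkuapbb".

ooksxkuapbb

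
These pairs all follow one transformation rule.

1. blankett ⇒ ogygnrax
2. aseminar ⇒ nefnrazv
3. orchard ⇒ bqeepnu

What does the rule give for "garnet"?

What's happening: shift every letter 13 places forward in the alphabet (wrapping around) — i.e. ROT13, then take characters alternately from the front and the back (1st, last, 2nd, 2nd-last, ...).
Starting from "garnet": after the first operation, "tnearg"; after the second, "tgnrea".

tgnrea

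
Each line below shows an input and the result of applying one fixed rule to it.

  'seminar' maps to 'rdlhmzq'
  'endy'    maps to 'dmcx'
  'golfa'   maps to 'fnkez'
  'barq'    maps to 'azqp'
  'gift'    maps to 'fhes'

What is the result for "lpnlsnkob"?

komkrmjna

Looking at the pairs, the operation is to shift every letter 1 place backward in the alphabet (wrapping around).
On "lpnlsnkob" that produces "komkrmjna".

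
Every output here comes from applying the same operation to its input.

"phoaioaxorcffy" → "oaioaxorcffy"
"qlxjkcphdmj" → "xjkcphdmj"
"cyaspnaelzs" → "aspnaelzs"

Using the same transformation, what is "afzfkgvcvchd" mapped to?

zfkgvcvchd

Each output is the input with this applied: delete the first 2 characters.
"afzfkgvcvchd" → "zfkgvcvchd".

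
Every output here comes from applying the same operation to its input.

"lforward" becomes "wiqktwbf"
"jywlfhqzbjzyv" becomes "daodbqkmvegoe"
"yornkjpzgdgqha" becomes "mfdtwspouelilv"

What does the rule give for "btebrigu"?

lzgyjgwn

The rule is to move the last 2 characters to the front (rotate right by 2), then shift every letter 5 places forward in the alphabet (wrapping around).
So "btebrigu" becomes "lzgyjgwn".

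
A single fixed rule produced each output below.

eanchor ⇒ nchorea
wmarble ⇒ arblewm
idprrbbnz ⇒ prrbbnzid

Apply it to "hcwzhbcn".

The rule is to move the first 2 characters to the end (rotate left by 2).
On "hcwzhbcn" that produces "wzhbcnhc".

wzhbcnhc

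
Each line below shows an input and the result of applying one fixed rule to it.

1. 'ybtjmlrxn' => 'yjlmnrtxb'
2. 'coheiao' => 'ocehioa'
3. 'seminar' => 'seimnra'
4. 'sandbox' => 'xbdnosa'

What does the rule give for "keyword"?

The pattern: sort the characters into alphabetical order, then swap the first and last characters.
Doing the same to "keyword": "yekorwd".

yekorwd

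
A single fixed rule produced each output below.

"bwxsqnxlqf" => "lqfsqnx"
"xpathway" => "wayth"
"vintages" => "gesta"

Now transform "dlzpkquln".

ulnpkq

What's happening: delete the first 3 characters, then move the last 3 characters to the front (rotate right by 3).
On "dlzpkquln": the first step gives "pkquln", and the second then gives "ulnpkq".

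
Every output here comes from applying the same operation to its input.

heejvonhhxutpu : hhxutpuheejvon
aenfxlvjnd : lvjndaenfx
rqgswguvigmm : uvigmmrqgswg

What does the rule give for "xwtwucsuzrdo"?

What's happening: swap the front and back halves of the string.
Doing the same to "xwtwucsuzrdo": "suzrdoxwtwuc".

suzrdoxwtwuc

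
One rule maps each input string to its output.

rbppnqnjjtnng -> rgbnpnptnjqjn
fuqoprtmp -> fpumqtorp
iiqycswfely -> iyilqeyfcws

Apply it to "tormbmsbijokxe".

Looking at the pairs, the operation is to take characters alternately from the front and the back (1st, last, 2nd, 2nd-last, ...).
For "tormbmsbijokxe" the result is "teoxrkmobjmisb".

teoxrkmobjmisb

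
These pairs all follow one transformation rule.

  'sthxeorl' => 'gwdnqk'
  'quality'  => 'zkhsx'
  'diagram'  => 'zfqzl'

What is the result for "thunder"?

Rule — delete the first 2 characters, then shift every letter 1 place backward in the alphabet (wrapping around).
Applying both steps to "thunder": "under", then "tmcdq".

tmcdq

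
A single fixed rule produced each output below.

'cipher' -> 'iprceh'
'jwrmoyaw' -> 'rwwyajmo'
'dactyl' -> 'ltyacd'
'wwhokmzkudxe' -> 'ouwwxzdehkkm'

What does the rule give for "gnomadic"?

imnoacdg

The rule is to sort the characters into alphabetical order, then swap the front and back halves of the string.
Starting from "gnomadic": after the first operation, "acdgimno"; after the second, "imnoacdg".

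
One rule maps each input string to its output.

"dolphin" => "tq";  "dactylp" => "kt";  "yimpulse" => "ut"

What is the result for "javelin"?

dq

In each case the input is transformed by: keep one character in every 3, starting at position 3 (positions 3rd, 6th, 9th, ...), then shift every letter 8 places forward in the alphabet (wrapping around).
On "javelin": the first step gives "vi", and the second then gives "dq".
(Check on "dolphin": → "li" → "tq" ✓)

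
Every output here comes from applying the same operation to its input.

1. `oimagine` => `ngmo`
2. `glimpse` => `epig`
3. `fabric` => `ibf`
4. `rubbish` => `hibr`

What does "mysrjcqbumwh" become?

The transformation: keep every other character starting from the first (positions 1st, 3rd, 5th, ...), then reverse the string.
"mysrjcqbumwh" → "msjquw" → "wuqjsm".

wuqjsm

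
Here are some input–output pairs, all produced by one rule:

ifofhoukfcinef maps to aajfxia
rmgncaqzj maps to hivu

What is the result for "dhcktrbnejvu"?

The pattern: shift every letter 5 places backward in the alphabet (wrapping around), then keep every other character starting from the second (positions 2nd, 4th, 6th, ...).
So "dhcktrbnejvu" becomes "cfmiep".
(Check on "rmgncaqzj": → "mhbixvlue" → "hivu" ✓)

cfmiep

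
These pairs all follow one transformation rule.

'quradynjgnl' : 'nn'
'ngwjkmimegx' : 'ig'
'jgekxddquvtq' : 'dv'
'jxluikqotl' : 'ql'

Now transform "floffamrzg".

mg

Each output is the input with this applied: keep one character in every 3, starting at position 1 (positions 1st, 4th, 7th, ...), then keep only the last 2 characters.
For "floffamrzg", step one produces "ffmg"; step two turns that into "mg".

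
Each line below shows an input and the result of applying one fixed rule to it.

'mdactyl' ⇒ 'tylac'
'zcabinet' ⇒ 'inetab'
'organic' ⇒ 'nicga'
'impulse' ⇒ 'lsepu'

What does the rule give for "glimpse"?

pseim

The rule is to delete the first 2 characters, then move the first 2 characters to the end (rotate left by 2).
Applying that to "glimpse" gives "pseim".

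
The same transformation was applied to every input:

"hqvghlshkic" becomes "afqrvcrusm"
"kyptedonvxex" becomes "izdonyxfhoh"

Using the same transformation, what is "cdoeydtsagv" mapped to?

nyoindckqf

The pattern: shift every letter 10 places forward in the alphabet (wrapping around), then delete the first character.
Starting from "cdoeydtsagv": after the first operation, "mnyoindckqf"; after the second, "nyoindckqf".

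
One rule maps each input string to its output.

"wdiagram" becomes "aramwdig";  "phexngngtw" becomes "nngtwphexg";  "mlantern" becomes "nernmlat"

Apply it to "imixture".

Looking at the pairs, the operation is to swap the front and back halves of the string, then swap the first and last characters.
Starting from "imixture": after the first operation, "tureimix"; after the second, "xureimit".

xureimit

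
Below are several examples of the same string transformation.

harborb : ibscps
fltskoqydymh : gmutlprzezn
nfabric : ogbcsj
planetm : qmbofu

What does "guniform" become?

hvojgps

The pattern: delete the last character, then shift every letter 1 place forward in the alphabet (wrapping around).
Starting from "guniform": after the first operation, "gunifor"; after the second, "hvojgps".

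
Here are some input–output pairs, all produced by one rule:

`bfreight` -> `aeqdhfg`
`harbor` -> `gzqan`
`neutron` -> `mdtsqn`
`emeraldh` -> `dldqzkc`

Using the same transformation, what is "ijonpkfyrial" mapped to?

Looking at the pairs, the operation is to delete the last character, then shift every letter 1 place backward in the alphabet (wrapping around).
Starting from "ijonpkfyrial": after the first operation, "ijonpkfyria"; after the second, "hinmojexqhz".

hinmojexqhz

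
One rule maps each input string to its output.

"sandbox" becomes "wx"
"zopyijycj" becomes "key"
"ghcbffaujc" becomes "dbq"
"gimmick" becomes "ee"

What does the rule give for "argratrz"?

What's happening: keep one character in every 3, starting at position 2 (positions 2nd, 5th, 8th, ...), then shift every letter 4 places backward in the alphabet (wrapping around).
Doing the same to "argratrz": "nwv".
(Check on "sandbox": → "ab" → "wx" ✓)

nwv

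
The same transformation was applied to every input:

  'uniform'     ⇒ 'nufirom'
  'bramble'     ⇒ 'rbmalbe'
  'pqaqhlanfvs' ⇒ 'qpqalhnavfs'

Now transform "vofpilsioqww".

ovpfliisqoww

Looking at the pairs, the operation is to swap each adjacent pair of characters (1↔2, 3↔4, ...).
On "vofpilsioqww" that produces "ovpfliisqoww".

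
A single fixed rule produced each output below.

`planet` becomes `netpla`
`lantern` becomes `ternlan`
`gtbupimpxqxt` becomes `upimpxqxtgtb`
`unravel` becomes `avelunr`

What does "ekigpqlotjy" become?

Each output is the input with this applied: move the first 3 characters to the end (rotate left by 3).
Applying that to "ekigpqlotjy" gives "gpqlotjyeki".

gpqlotjyeki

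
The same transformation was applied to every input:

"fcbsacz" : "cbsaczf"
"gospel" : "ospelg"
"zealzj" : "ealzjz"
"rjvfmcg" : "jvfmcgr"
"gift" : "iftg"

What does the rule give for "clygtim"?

lygtimc

The pattern: move the first character to the end.
Doing the same to "clygtim": "lygtimc".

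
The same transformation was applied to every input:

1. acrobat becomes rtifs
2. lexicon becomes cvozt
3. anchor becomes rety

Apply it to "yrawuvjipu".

pirnlmaz

Each output is the input with this applied: shift every letter 9 places backward in the alphabet (wrapping around), then delete the last 2 characters.
"yrawuvjipu" → "pirnlmazgl" → "pirnlmaz".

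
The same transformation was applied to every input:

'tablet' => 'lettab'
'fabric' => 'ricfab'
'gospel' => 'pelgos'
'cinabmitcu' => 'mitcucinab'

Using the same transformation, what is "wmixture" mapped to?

turewmix

In each case the input is transformed by: swap the front and back halves of the string.
Applying that to "wmixture" gives "turewmix".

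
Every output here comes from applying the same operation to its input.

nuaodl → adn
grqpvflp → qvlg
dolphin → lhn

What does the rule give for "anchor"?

coa

The transformation: move the first character to the end, then keep every other character starting from the second (positions 2nd, 4th, 6th, ...).
Starting from "anchor": after the first operation, "nchora"; after the second, "coa".
(Check on "grqpvflp": → "rqpvflpg" → "qvlg" ✓)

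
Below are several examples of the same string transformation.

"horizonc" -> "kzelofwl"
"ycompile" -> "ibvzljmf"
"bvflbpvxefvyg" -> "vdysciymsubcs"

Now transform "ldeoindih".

Looking at the pairs, the operation is to move the last 2 characters to the front (rotate right by 2), then shift every letter 3 places backward in the alphabet (wrapping around).
On "ldeoindih": the first step gives "ihldeoind", and the second then gives "feiablfka".

feiablfka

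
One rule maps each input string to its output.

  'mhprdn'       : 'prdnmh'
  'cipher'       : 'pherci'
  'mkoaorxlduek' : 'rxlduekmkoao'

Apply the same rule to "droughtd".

ughtddro

Rule — swap the front and back halves of the string, then move the last character to the front.
On "droughtd" that produces "ughtddro".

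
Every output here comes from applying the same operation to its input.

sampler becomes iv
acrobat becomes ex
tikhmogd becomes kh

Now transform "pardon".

sr

Rule — shift every letter 4 places forward in the alphabet (wrapping around), then keep only the last 2 characters.
Applying both steps to "pardon": "tevhsr", then "sr".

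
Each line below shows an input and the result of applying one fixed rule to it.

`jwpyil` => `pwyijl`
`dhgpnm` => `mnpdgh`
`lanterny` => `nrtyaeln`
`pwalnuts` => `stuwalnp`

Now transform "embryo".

orybem

What's happening: sort the characters into alphabetical order, then swap the front and back halves of the string.
Applying both steps to "embryo": "bemory", then "orybem".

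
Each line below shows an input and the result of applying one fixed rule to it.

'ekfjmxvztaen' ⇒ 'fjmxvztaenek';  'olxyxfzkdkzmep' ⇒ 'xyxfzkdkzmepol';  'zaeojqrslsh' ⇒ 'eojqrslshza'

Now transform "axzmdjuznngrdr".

The transformation: move the first 2 characters to the end (rotate left by 2).
Applying that to "axzmdjuznngrdr" gives "zmdjuznngrdrax".

zmdjuznngrdrax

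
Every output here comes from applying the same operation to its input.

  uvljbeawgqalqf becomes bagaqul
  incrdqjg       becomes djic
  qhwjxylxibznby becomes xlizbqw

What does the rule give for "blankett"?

ktba

The transformation: keep every other character starting from the first (positions 1st, 3rd, 5th, ...), then move the first 2 characters to the end (rotate left by 2).
Working it through for "blankett": intermediate "bakt", final "ktba".
(Check on "qhwjxylxibznby": → "qwxlizb" → "xlizbqw" ✓)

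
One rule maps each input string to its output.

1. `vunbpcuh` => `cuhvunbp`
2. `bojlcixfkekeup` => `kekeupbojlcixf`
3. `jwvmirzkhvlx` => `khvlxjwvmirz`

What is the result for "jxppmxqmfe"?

qmfejxppmx

Rule — swap the front and back halves of the string, then move the first character to the end.
"jxppmxqmfe" → "qmfejxppmx".
(Check on "vunbpcuh": → "pcuhvunb" → "cuhvunbp" ✓)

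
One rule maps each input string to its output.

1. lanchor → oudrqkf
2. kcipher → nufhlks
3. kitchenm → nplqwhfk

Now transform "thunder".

Looking at the pairs, the operation is to take characters alternately from the front and the back (1st, last, 2nd, 2nd-last, ...), then shift every letter 3 places forward in the alphabet (wrapping around).
Doing the same to "thunder": "wukhxgq".

wukhxgq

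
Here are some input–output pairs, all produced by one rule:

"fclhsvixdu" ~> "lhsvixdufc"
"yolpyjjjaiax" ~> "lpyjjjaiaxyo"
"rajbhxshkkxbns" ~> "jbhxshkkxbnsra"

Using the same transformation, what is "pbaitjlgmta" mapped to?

Looking at the pairs, the operation is to move the first 2 characters to the end (rotate left by 2).
"pbaitjlgmta" → "aitjlgmtapb".

aitjlgmtapb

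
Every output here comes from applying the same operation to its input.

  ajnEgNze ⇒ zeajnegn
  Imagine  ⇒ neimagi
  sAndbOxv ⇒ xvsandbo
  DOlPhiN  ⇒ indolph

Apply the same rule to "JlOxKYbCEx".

exjloxkybc

Each output is the input with this applied: move the last 2 characters to the front (rotate right by 2), then convert every letter to lowercase.
For "JlOxKYbCEx", step one produces "ExJlOxKYbC"; step two turns that into "exjloxkybc".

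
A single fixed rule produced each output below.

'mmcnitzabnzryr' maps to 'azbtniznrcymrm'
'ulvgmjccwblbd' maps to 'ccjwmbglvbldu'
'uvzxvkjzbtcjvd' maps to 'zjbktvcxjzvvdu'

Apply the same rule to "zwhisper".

siphewrz

Looking at the pairs, the operation is to take characters alternately from the front and the back (1st, last, 2nd, 2nd-last, ...), then reverse the string.
"zwhisper" → "zrwehpis" → "siphewrz".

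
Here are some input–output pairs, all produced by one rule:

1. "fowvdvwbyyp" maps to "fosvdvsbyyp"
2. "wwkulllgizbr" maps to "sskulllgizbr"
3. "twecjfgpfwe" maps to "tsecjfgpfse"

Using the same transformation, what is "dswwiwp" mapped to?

dsssisp

In each case the input is transformed by: replace every "w" with "s".
For "dswwiwp" the result is "dsssisp".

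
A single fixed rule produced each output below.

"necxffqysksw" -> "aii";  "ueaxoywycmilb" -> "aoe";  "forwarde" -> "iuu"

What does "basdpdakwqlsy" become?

Looking at the pairs, the operation is to shift every letter 3 places forward in the alphabet (wrapping around), then keep only the vowels.
On "basdpdakwqlsy" that produces "eo".

eo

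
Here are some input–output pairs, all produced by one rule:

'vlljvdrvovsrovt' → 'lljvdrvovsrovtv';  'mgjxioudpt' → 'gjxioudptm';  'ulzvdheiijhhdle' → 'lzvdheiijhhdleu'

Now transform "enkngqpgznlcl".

nkngqpgznlcle

Looking at the pairs, the operation is to move the first character to the end.
On "enkngqpgznlcl" that produces "nkngqpgznlcle".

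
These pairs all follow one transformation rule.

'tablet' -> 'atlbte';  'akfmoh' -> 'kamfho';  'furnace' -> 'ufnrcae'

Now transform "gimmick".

In each case the input is transformed by: swap each adjacent pair of characters (1↔2, 3↔4, ...).
"gimmick" → "igmmcik".

igmmcik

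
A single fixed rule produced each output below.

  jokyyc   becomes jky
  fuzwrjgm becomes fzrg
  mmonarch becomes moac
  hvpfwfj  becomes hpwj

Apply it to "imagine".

In each case the input is transformed by: keep every other character starting from the first (positions 1st, 3rd, 5th, ...).
Doing the same to "imagine": "iaie".

iaie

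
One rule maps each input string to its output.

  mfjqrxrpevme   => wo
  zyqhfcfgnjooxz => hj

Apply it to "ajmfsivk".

fu

Looking at the pairs, the operation is to shift every letter 10 places forward in the alphabet (wrapping around), then keep only the last 2 characters.
For "ajmfsivk", step one produces "ktwpcsfu"; step two turns that into "fu".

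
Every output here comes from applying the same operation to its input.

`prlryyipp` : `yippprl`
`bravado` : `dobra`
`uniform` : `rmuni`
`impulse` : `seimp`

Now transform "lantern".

Looking at the pairs, the operation is to move the first 3 characters to the end (rotate left by 3), then delete the first 2 characters.
Applying both steps to "lantern": "ternlan", then "rnlan".

rnlan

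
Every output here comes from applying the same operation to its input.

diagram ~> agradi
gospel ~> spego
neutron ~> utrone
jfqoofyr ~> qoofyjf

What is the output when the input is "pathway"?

The pattern: delete the last character, then move the first 2 characters to the end (rotate left by 2).
Applying that to "pathway" gives "thwapa".

thwapa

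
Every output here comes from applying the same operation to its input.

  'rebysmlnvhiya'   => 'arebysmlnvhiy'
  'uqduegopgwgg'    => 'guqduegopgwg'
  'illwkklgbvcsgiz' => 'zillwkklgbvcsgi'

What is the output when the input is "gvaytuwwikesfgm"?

mgvaytuwwikesfg

Rule — move the last character to the front.
On "gvaytuwwikesfgm" that produces "mgvaytuwwikesfg".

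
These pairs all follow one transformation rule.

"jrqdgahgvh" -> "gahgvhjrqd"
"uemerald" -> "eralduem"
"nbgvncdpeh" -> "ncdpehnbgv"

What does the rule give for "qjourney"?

The rule is to move the last character to the front, then swap the front and back halves of the string.
Working it through for "qjourney": intermediate "yqjourne", final "urneyqjo".
(Check on "nbgvncdpeh": → "hnbgvncdpe" → "ncdpehnbgv" ✓)

urneyqjo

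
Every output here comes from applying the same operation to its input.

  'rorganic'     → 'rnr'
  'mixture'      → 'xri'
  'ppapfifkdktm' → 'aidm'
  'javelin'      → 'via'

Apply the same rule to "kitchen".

tei

The pattern: move the first 2 characters to the end (rotate left by 2), then keep one character in every 3, starting at position 1 (positions 1st, 4th, 7th, ...).
On "kitchen": the first step gives "tchenki", and the second then gives "tei".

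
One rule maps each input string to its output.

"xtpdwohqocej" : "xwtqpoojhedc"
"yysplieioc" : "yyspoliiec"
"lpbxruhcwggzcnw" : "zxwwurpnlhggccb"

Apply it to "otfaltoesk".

Each output is the input with this applied: sort the characters into reverse alphabetical order.
For "otfaltoesk" the result is "ttsoolkfea".

ttsoolkfea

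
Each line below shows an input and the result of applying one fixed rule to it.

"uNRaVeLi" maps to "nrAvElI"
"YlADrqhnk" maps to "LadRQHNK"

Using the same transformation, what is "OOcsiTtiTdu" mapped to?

oCSItTItDU

What's happening: delete the first character, then flip the case of every letter.
Starting from "OOcsiTtiTdu": after the first operation, "OcsiTtiTdu"; after the second, "oCSItTItDU".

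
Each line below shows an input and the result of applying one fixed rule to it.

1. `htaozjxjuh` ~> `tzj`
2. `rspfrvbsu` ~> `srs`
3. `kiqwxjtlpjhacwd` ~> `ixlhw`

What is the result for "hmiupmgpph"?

The pattern: keep one character in every 3, starting at position 2 (positions 2nd, 5th, 8th, ...).
Doing the same to "hmiupmgpph": "mpp".

mpp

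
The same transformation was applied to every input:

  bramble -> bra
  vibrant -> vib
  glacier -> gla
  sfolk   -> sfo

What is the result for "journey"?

jou

Each output is the input with this applied: keep only the first 3 characters.
"journey" → "jou".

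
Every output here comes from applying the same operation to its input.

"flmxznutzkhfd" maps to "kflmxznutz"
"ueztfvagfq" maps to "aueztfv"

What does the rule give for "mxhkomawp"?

mmxhko

Looking at the pairs, the operation is to delete the last 3 characters, then move the last character to the front.
Applying both steps to "mxhkomawp": "mxhkom", then "mmxhko".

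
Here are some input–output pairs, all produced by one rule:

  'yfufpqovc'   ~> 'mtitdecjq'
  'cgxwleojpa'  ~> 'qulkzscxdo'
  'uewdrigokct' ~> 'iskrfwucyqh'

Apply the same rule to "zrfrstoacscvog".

nftfghcoqgqjcu

The transformation: shift every letter 12 places backward in the alphabet (wrapping around).
On "zrfrstoacscvog" that produces "nftfghcoqgqjcu".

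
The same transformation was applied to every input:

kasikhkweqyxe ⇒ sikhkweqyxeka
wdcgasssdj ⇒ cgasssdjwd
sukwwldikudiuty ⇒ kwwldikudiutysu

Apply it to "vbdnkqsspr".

Looking at the pairs, the operation is to move the first 2 characters to the end (rotate left by 2).
Doing the same to "vbdnkqsspr": "dnkqssprvb".

dnkqssprvb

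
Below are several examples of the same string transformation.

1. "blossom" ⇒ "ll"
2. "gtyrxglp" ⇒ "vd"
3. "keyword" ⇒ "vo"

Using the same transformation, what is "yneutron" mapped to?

bo

In each case the input is transformed by: shift every letter 3 places backward in the alphabet (wrapping around), then keep one character in every 3, starting at position 3 (positions 3rd, 6th, 9th, ...).
Doing the same to "yneutron": "bo".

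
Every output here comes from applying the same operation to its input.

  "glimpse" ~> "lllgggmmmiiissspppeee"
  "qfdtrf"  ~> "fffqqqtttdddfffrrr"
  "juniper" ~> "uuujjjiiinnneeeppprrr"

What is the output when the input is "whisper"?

The pattern: swap each adjacent pair of characters (1↔2, 3↔4, ...), then repeat every character 3 times.
On "whisper" that produces "hhhwwwsssiiieeeppprrr".

hhhwwwsssiiieeeppprrr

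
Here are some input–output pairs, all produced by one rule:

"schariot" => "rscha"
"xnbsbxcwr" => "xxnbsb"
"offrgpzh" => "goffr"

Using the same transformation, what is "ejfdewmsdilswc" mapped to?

lejfdewmsdi

Rule — delete the last 3 characters, then move the last character to the front.
Applying both steps to "ejfdewmsdilswc": "ejfdewmsdil", then "lejfdewmsdi".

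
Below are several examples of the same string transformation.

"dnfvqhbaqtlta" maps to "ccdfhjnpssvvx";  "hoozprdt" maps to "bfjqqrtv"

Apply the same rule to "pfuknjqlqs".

hlmnprssuw

The transformation: shift every letter 2 places forward in the alphabet (wrapping around), then sort the characters into alphabetical order.
Starting from "pfuknjqlqs": after the first operation, "rhwmplsnsu"; after the second, "hlmnprssuw".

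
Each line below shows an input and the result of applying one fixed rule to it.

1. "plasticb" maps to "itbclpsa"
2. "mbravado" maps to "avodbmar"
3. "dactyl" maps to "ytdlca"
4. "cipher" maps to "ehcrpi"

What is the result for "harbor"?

obhrra

In each case the input is transformed by: swap the front and back halves of the string, then swap each adjacent pair of characters (1↔2, 3↔4, ...).
Working it through for "harbor": intermediate "borhar", final "obhrra".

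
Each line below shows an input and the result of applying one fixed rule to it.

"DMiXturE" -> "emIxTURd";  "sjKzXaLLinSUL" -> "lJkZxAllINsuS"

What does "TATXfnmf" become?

FatxFNMt

In each case the input is transformed by: flip the case of every letter, then swap the first and last characters.
Applying both steps to "TATXfnmf": "tatxFNMF", then "FatxFNMt".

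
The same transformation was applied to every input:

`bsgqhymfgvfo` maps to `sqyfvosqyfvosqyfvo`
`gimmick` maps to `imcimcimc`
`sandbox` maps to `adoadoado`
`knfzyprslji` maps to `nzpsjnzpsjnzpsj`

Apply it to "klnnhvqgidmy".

lnvgdylnvgdylnvgdy

Rule — keep every other character starting from the second (positions 2nd, 4th, 6th, ...), then write the whole string 3 times in a row.
Applying both steps to "klnnhvqgidmy": "lnvgdy", then "lnvgdylnvgdylnvgdy".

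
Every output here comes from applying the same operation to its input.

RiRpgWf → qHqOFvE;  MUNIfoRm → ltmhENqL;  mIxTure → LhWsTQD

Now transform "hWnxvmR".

GvMWULq

The pattern: flip the case of every letter, then shift every letter 1 place backward in the alphabet (wrapping around).
Starting from "hWnxvmR": after the first operation, "HwNXVMr"; after the second, "GvMWULq".
(Check on "RiRpgWf": → "rIrPGwF" → "qHqOFvE" ✓)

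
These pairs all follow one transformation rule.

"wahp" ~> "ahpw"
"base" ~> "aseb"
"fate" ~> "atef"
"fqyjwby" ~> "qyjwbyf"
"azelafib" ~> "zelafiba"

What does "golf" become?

In each case the input is transformed by: move the first character to the end.
"golf" → "olfg".

olfg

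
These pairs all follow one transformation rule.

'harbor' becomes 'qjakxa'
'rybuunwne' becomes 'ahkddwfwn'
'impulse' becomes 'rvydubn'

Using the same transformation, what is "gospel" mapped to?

pxbynu

The pattern: shift every letter 9 places forward in the alphabet (wrapping around).
So "gospel" becomes "pxbynu".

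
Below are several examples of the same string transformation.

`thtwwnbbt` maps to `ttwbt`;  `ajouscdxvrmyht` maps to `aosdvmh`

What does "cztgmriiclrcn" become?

ctmicrn

Each output is the input with this applied: keep every other character starting from the first (positions 1st, 3rd, 5th, ...).
For "cztgmriiclrcn" the result is "ctmicrn".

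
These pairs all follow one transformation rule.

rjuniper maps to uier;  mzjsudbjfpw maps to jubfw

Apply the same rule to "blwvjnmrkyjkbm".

Looking at the pairs, the operation is to move the first character to the end, then keep every other character starting from the second (positions 2nd, 4th, 6th, ...).
For "blwvjnmrkyjkbm", step one produces "lwvjnmrkyjkbmb"; step two turns that into "wjmkjbb".

wjmkjbb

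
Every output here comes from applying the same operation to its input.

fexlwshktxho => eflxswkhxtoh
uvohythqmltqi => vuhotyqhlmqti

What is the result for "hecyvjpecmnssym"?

ehycjvepmcsnysm

The pattern: swap each adjacent pair of characters (1↔2, 3↔4, ...).
Doing the same to "hecyvjpecmnssym": "ehycjvepmcsnysm".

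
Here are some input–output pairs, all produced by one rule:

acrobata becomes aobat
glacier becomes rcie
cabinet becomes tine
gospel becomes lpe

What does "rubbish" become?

hbis

The rule is to delete the first 3 characters, then move the last character to the front.
Starting from "rubbish": after the first operation, "bish"; after the second, "hbis".
(Check on "acrobata": → "obata" → "aobat" ✓)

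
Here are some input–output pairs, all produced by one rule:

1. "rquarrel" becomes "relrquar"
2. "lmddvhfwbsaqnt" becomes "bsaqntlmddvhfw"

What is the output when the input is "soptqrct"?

rctsoptq

Each output is the input with this applied: swap the front and back halves of the string, then move the first character to the end.
For "soptqrct", step one produces "qrctsopt"; step two turns that into "rctsoptq".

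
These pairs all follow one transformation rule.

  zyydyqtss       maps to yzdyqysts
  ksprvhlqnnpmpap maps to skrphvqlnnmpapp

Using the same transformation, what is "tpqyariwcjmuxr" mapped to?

The rule is to swap each adjacent pair of characters (1↔2, 3↔4, ...).
On "tpqyariwcjmuxr" that produces "ptyqrawijcumrx".

ptyqrawijcumrx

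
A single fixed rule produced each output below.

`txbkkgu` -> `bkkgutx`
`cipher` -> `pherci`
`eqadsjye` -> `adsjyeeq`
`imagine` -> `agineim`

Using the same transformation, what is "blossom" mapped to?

ossombl

The pattern: move the first 2 characters to the end (rotate left by 2).
"blossom" → "ossombl".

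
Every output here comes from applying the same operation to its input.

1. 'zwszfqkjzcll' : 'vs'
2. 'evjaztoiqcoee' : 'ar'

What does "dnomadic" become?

Each output is the input with this applied: shift every letter 4 places backward in the alphabet (wrapping around), then keep only the first 2 characters.
Starting from "dnomadic": after the first operation, "zjkiwzey"; after the second, "zj".

zj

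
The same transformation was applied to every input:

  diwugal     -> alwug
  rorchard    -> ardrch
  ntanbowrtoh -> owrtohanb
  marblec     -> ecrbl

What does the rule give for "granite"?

Looking at the pairs, the operation is to delete the first 2 characters, then move the first 3 characters to the end (rotate left by 3).
So "granite" becomes "teani".

teani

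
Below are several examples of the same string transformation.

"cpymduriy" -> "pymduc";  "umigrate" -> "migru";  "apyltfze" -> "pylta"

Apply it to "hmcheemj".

Rule — delete the last 3 characters, then move the first character to the end.
For "hmcheemj", step one produces "hmche"; step two turns that into "mcheh".
(Check on "cpymduriy": → "cpymdu" → "pymduc" ✓)

mcheh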